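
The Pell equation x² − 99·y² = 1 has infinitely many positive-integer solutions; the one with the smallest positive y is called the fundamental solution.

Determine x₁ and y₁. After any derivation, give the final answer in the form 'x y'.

10 1

√99 → a₀=9, period (1,18); ℓ=2 even so k=1
a_0=9:  p_0=9·1+0=9,  q_0=9·0+1=1
a_1=1:  p_1=1·9+1=10,  q_1=1·1+0=1
(x₁, y₁) = (10, 1);  10² − 99·1² = 1 ✓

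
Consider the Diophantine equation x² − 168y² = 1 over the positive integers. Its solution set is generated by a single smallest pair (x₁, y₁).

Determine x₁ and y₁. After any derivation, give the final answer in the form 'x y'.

13 1

√168 → a₀=12, period (1,24); ℓ=2 even so k=1
step 0: (12, 1)  from 12·(1,0) + (0,1)
step 1: (13, 1)  from 1·(12,1) + (1,0)
fundamental: x₁=13, y₁=1  (since 169 − 168·1 = 1)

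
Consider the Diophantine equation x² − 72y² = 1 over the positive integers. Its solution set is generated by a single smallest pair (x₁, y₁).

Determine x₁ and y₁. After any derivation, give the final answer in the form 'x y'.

17 2

√72 → a₀=8, period (2,16); ℓ=2 even so k=1
step 0: (8, 1)  from 8·(1,0) + (0,1)
step 1: (17, 2)  from 2·(8,1) + (1,0)
→ (17, 2).  Check: 17²=289, 72·2²=288, difference 1.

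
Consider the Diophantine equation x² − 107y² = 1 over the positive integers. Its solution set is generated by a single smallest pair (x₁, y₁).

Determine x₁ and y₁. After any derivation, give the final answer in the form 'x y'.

962 93

[10; 2,1,9,1,2,20] for √107; ℓ=6 ⇒ convergent index 5
step 0: (10, 1)  from 10·(1,0) + (0,1)
step 1: (21, 2)  from 2·(10,1) + (1,0)
…
step 4: (331, 32)  from 1·(300,29) + (31,3)
step 5: (962, 93)  from 2·(331,32) + (300,29)
(x₁, y₁) = (962, 93);  962² − 107·93² = 1 ✓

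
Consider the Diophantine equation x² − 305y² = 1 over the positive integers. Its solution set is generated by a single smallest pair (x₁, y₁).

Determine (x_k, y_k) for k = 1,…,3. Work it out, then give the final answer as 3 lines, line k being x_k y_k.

489 28
478241 27384
467719209 26781524

[17; 2,6,2,34] for √305; ℓ=4 ⇒ convergent index 3
k=0  a_k=17  p_k/q_k = 17/1
k=1  a_k=2  p_k/q_k = 35/2
k=2  a_k=6  p_k/q_k = 227/13
k=3  a_k=2  p_k/q_k = 489/28
(x₁, y₁) = (489, 28);  489² − 305·28² = 1 ✓
(489+28√305)^2 = 478241 + 27384√305
(489+28√305)^3 = 467719209 + 26781524√305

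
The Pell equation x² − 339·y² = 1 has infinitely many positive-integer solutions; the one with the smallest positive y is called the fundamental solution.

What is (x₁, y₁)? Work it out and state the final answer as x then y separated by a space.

√339 → a₀=18, period (2,2,2,1,17,1,2,2,2,36); ℓ=10 even so k=9
a_0=18:  p_0=18·1+0=18,  q_0=18·0+1=1
…
a_3=2:  p_3=2·92+37=221,  q_3=2·5+2=12
…
a_5=17:  p_5=17·313+221=5542,  q_5=17·17+12=301
…
a_7=2:  p_7=2·5855+5542=17252,  q_7=2·318+301=937
a_8=2:  p_8=2·17252+5855=40359,  q_8=2·937+318=2192
a_9=2:  p_9=2·40359+17252=97970,  q_9=2·2192+937=5321
fundamental: x₁=97970, y₁=5321  (since 9598120900 − 339·28313041 = 1)

97970 5321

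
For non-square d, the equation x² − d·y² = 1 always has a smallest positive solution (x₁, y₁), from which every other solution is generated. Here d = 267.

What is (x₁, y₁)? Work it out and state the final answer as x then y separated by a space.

[16; 2,1,15,1,2,32] for √267; ℓ=6 ⇒ convergent index 5
a_0=16:  p_0=16·1+0=16,  q_0=16·0+1=1
…
a_4=1:  p_4=1·768+49=817,  q_4=1·47+3=50
a_5=2:  p_5=2·817+768=2402,  q_5=2·50+47=147
(x₁, y₁) = (2402, 147);  2402² − 267·147² = 1 ✓

2402 147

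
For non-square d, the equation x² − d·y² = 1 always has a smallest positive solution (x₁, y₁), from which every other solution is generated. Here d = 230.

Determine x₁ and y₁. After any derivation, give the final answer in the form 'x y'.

91 6

d=230: √d = [15; 6,30] (ℓ=2, even), read p_1/q_1
i=0: a=15 ⇒ p=15, q=1
i=1: a=6 ⇒ p=91, q=6
(x₁, y₁) = (91, 6);  91² − 230·6² = 1 ✓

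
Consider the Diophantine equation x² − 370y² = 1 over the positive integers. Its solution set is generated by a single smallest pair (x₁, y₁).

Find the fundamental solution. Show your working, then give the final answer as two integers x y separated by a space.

[19; 4,4,38] for √370; ℓ=3 ⇒ convergent index 5
k=0  a_k=19  p_k/q_k = 19/1
k=1  a_k=4  p_k/q_k = 77/4
k=2  a_k=4  p_k/q_k = 327/17
k=3  a_k=38  p_k/q_k = 12503/650
k=4  a_k=4  p_k/q_k = 50339/2617
k=5  a_k=4  p_k/q_k = 213859/11118
→ (213859, 11118).  Check: 213859²=45735671881, 370·11118²=45735671880, difference 1.

213859 11118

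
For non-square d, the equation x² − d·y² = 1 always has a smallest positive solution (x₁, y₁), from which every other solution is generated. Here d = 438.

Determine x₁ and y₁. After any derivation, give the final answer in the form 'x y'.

√438 → a₀=20, period (1,12,1,40); ℓ=4 even so k=3
i=0: a=20 ⇒ p=20, q=1
…
i=2: a=12 ⇒ p=272, q=13
i=3: a=1 ⇒ p=293, q=14
fundamental: x₁=293, y₁=14  (since 85849 − 438·196 = 1)

293 14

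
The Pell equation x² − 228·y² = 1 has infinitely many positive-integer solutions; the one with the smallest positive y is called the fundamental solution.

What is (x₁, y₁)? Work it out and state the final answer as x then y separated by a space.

151 10

√228 = [15; 10,30, …], period ℓ=2 (even) → k=1
a_0=15:  p_0=15·1+0=15,  q_0=15·0+1=1
a_1=10:  p_1=10·15+1=151,  q_1=10·1+0=10
→ (151, 10).  Check: 151²=22801, 228·10²=22800, difference 1.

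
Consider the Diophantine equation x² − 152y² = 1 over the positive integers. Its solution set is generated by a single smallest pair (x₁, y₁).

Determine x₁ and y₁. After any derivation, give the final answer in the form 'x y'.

37 3

[12; 3,24] for √152; ℓ=2 ⇒ convergent index 1
a_0=12:  p_0=12·1+0=12,  q_0=12·0+1=1
a_1=3:  p_1=3·12+1=37,  q_1=3·1+0=3
(x₁, y₁) = (37, 3);  37² − 152·3² = 1 ✓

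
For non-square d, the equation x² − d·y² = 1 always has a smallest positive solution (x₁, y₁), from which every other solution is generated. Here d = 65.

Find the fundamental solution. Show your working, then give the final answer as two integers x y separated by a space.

129 16

[8; 16] for √65; ℓ=1 ⇒ convergent index 1
a_0=8:  p_0=8·1+0=8,  q_0=8·0+1=1
a_1=16:  p_1=16·8+1=129,  q_1=16·1+0=16
→ (129, 16).  Check: 129²=16641, 65·16²=16640, difference 1.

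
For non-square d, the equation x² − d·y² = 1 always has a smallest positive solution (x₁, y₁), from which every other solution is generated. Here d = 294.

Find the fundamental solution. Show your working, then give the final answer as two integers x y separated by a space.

√294 → a₀=17, period (6,1,4,1,6,34); ℓ=6 even so k=5
i=0: a=17 ⇒ p=17, q=1
…
i=2: a=1 ⇒ p=120, q=7
i=3: a=4 ⇒ p=583, q=34
i=4: a=1 ⇒ p=703, q=41
i=5: a=6 ⇒ p=4801, q=280
fundamental: x₁=4801, y₁=280  (since 23049601 − 294·78400 = 1)

4801 280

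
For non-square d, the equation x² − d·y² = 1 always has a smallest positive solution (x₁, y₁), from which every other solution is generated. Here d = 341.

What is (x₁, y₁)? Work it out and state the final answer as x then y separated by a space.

10626551 575460

√341 → a₀=18, period (2,6,1,8,2,…,6,2,36); ℓ=14 even so k=13
k=0  a_k=18  p_k/q_k = 18/1
…
k=3  a_k=1  p_k/q_k = 277/15
…
k=8  a_k=1  p_k/q_k = 28124/1523
k=9  a_k=2  p_k/q_k = 76727/4155
…
k=12  a_k=6  p_k/q_k = 4953942/268271
k=13  a_k=2  p_k/q_k = 10626551/575460
fundamental: x₁=10626551, y₁=575460  (since 112923586155601 − 341·331154211600 = 1)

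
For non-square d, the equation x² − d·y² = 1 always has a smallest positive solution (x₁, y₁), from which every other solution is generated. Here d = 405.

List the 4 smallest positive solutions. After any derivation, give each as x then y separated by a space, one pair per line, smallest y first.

[20; 8,40] for √405; ℓ=2 ⇒ convergent index 1
i=0: a=20 ⇒ p=20, q=1
i=1: a=8 ⇒ p=161, q=8
(x₁, y₁) = (161, 8);  161² − 405·8² = 1 ✓
n=2: (161,8)∘(161,8) = (161·161+405·8·8, 161·8+8·161) = (51841,2576)
n=3: (51841,2576)∘(161,8) = (161·51841+405·8·2576, 161·2576+8·51841) = (16692641,829464)
n=4: (16692641,829464)∘(161,8) = (161·16692641+405·8·829464, 161·829464+8·16692641) = (5374978561,267084832)

161 8
51841 2576
16692641 829464
5374978561 267084832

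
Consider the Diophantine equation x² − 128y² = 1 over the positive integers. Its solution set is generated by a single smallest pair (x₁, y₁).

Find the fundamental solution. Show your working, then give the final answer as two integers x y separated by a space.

577 51

d=128: √d = [11; 3,5,3,22] (ℓ=4, even), read p_3/q_3
k=0  a_k=11  p_k/q_k = 11/1
…
k=2  a_k=5  p_k/q_k = 181/16
k=3  a_k=3  p_k/q_k = 577/51
(x₁, y₁) = (577, 51);  577² − 128·51² = 1 ✓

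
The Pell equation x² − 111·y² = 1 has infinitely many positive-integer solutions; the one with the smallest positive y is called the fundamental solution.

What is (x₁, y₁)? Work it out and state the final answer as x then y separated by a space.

295 28

d=111: √d = [10; 1,1,6,1,1,20] (ℓ=6, even), read p_5/q_5
k=0  a_k=10  p_k/q_k = 10/1
…
k=2  a_k=1  p_k/q_k = 21/2
k=3  a_k=6  p_k/q_k = 137/13
k=4  a_k=1  p_k/q_k = 158/15
k=5  a_k=1  p_k/q_k = 295/28
(x₁, y₁) = (295, 28);  295² − 111·28² = 1 ✓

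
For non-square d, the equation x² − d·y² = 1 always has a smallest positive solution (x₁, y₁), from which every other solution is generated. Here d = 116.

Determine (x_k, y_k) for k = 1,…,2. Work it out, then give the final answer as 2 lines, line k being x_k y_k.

d=116: √d = [10; 1,3,2,1,4,1,2,3,1,20] (ℓ=10, even), read p_9/q_9
i=0: a=10 ⇒ p=10, q=1
…
i=7: a=2 ⇒ p=2251, q=209
i=8: a=3 ⇒ p=7550, q=701
i=9: a=1 ⇒ p=9801, q=910
fundamental: x₁=9801, y₁=910  (since 96059601 − 116·828100 = 1)
n=2: (9801,910)∘(9801,910) = (9801·9801+116·910·910, 9801·910+910·9801) = (192119201,17837820)

9801 910
192119201 17837820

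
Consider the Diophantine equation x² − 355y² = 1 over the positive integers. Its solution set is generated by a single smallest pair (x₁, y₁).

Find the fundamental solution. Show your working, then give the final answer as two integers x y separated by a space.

√355 → a₀=18, period (1,5,3,3,1,6,1,3,3,5,1,36); ℓ=12 even so k=11
step 0: (18, 1)  from 18·(1,0) + (0,1)
step 1: (19, 1)  from 1·(18,1) + (1,0)
…
step 3: (358, 19)  from 3·(113,6) + (19,1)
…
step 9: (151391, 8035)  from 3·(46463,2466) + (12002,637)
step 10: (803418, 42641)  from 5·(151391,8035) + (46463,2466)
step 11: (954809, 50676)  from 1·(803418,42641) + (151391,8035)
(x₁, y₁) = (954809, 50676);  954809² − 355·50676² = 1 ✓

954809 50676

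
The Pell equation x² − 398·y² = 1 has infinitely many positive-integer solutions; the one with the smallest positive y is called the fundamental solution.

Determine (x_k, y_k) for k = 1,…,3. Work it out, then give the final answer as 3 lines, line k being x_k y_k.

d=398: √d = [19; 1,18,1,38] (ℓ=4, even), read p_3/q_3
k=0  a_k=19  p_k/q_k = 19/1
k=1  a_k=1  p_k/q_k = 20/1
k=2  a_k=18  p_k/q_k = 379/19
k=3  a_k=1  p_k/q_k = 399/20
(x₁, y₁) = (399, 20);  399² − 398·20² = 1 ✓
n=2: (399,20)∘(399,20) = (399·399+398·20·20, 399·20+20·399) = (318401,15960)
n=3: (318401,15960)∘(399,20) = (399·318401+398·20·15960, 399·15960+20·318401) = (254083599,12736060)

399 20
318401 15960
254083599 12736060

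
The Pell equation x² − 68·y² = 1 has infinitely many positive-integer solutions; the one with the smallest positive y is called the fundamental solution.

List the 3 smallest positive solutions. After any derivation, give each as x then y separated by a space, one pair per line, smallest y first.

√68 → a₀=8, period (4,16); ℓ=2 even so k=1
step 0: (8, 1)  from 8·(1,0) + (0,1)
step 1: (33, 4)  from 4·(8,1) + (1,0)
fundamental: x₁=33, y₁=4  (since 1089 − 68·16 = 1)
(33+4√68)^2 = 2177 + 264√68
(33+4√68)^3 = 143649 + 17420√68

33 4
2177 264
143649 17420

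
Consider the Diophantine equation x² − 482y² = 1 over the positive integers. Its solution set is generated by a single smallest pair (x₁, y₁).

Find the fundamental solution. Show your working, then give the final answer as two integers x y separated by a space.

√482 = [21; 1,20,1,42, …], period ℓ=4 (even) → k=3
i=0: a=21 ⇒ p=21, q=1
i=1: a=1 ⇒ p=22, q=1
i=2: a=20 ⇒ p=461, q=21
i=3: a=1 ⇒ p=483, q=22
fundamental: x₁=483, y₁=22  (since 233289 − 482·484 = 1)

483 22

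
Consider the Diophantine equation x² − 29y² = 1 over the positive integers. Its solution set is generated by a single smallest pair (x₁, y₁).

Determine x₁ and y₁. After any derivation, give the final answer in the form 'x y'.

√29 = [5; 2,1,1,2,10, …], period ℓ=5 (odd) → k=9
step 0: (5, 1)  from 5·(1,0) + (0,1)
step 1: (11, 2)  from 2·(5,1) + (1,0)
…
step 4: (70, 13)  from 2·(27,5) + (16,3)
step 5: (727, 135)  from 10·(70,13) + (27,5)
step 6: (1524, 283)  from 2·(727,135) + (70,13)
step 7: (2251, 418)  from 1·(1524,283) + (727,135)
step 8: (3775, 701)  from 1·(2251,418) + (1524,283)
step 9: (9801, 1820)  from 2·(3775,701) + (2251,418)
fundamental: x₁=9801, y₁=1820  (since 96059601 − 29·3312400 = 1)

9801 1820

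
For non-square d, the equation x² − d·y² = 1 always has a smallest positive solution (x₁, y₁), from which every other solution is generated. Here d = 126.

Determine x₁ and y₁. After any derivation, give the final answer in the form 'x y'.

√126 = [11; 4,2,4,22, …], period ℓ=4 (even) → k=3
step 0: (11, 1)  from 11·(1,0) + (0,1)
step 1: (45, 4)  from 4·(11,1) + (1,0)
step 2: (101, 9)  from 2·(45,4) + (11,1)
step 3: (449, 40)  from 4·(101,9) + (45,4)
→ (449, 40).  Check: 449²=201601, 126·40²=201600, difference 1.

449 40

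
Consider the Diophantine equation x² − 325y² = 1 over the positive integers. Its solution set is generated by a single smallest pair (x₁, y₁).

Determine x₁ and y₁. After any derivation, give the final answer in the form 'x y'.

649 36

d=325: √d = [18; 36] (ℓ=1, odd), read p_1/q_1
k=0  a_k=18  p_k/q_k = 18/1
k=1  a_k=36  p_k/q_k = 649/36
→ (649, 36).  Check: 649²=421201, 325·36²=421200, difference 1.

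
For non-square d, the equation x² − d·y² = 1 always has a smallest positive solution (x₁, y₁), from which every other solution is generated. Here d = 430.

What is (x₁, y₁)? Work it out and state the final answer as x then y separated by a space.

√430 → a₀=20, period (1,2,1,3,1,…,2,1,40); ℓ=14 even so k=13
step 0: (20, 1)  from 20·(1,0) + (0,1)
…
step 4: (311, 15)  from 3·(83,4) + (62,3)
…
step 6: (2675, 129)  from 6·(394,19) + (311,15)
…
step 8: (133439, 6435)  from 6·(21794,1051) + (2675,129)
…
step 12: (2107880, 101651)  from 2·(754371,36379) + (599138,28893)
step 13: (2862251, 138030)  from 1·(2107880,101651) + (754371,36379)
→ (2862251, 138030).  Check: 2862251²=8192480787001, 430·138030²=8192480787000, difference 1.

2862251 138030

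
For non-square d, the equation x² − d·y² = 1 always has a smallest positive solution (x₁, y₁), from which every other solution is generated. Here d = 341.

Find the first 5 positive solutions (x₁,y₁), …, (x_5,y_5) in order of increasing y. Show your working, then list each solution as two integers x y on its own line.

√341 = [18; 2,6,1,8,2,…,6,2,36, …], period ℓ=14 (even) → k=13
step 0: (18, 1)  from 18·(1,0) + (0,1)
step 1: (37, 2)  from 2·(18,1) + (1,0)
…
step 4: (2456, 133)  from 8·(277,15) + (240,13)
step 5: (5189, 281)  from 2·(2456,133) + (277,15)
…
step 7: (20479, 1109)  from 2·(7645,414) + (5189,281)
step 8: (28124, 1523)  from 1·(20479,1109) + (7645,414)
step 9: (76727, 4155)  from 2·(28124,1523) + (20479,1109)
step 10: (641940, 34763)  from 8·(76727,4155) + (28124,1523)
step 11: (718667, 38918)  from 1·(641940,34763) + (76727,4155)
step 12: (4953942, 268271)  from 6·(718667,38918) + (641940,34763)
step 13: (10626551, 575460)  from 2·(4953942,268271) + (718667,38918)
→ (10626551, 575460).  Check: 10626551²=112923586155601, 341·575460²=112923586155600, difference 1.
(10626551+575460√341)^2 = 225847172311201 + 12230310076920√341
(10626551+575460√341)^3 = 4799952989541519968951 + 259932027556408030380√341
(10626551+575460√341)^4 = 102013890481930631287980124801 + 5524361894723138392975161840√341
(10626551+575460√341)^5 = 2168111619829296063734843424848413751 + 117409826833463862093989641643997300√341

10626551 575460
225847172311201 12230310076920
4799952989541519968951 259932027556408030380
102013890481930631287980124801 5524361894723138392975161840
2168111619829296063734843424848413751 117409826833463862093989641643997300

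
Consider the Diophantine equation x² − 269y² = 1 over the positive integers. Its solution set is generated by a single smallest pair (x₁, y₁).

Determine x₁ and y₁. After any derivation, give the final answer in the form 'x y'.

13449 820

d=269: √d = [16; 2,2,32] (ℓ=3, odd), read p_5/q_5
k=0  a_k=16  p_k/q_k = 16/1
k=1  a_k=2  p_k/q_k = 33/2
k=2  a_k=2  p_k/q_k = 82/5
k=3  a_k=32  p_k/q_k = 2657/162
k=4  a_k=2  p_k/q_k = 5396/329
k=5  a_k=2  p_k/q_k = 13449/820
→ (13449, 820).  Check: 13449²=180875601, 269·820²=180875600, difference 1.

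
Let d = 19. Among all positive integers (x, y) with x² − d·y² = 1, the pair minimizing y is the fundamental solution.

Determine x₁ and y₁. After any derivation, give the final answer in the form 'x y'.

[4; 2,1,3,1,2,8] for √19; ℓ=6 ⇒ convergent index 5
i=0: a=4 ⇒ p=4, q=1
i=1: a=2 ⇒ p=9, q=2
…
i=3: a=3 ⇒ p=48, q=11
i=4: a=1 ⇒ p=61, q=14
i=5: a=2 ⇒ p=170, q=39
→ (170, 39).  Check: 170²=28900, 19·39²=28899, difference 1.

170 39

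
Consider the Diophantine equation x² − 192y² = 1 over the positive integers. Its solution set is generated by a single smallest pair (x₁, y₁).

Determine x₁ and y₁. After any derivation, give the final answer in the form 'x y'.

97 7

d=192: √d = [13; 1,5,1,26] (ℓ=4, even), read p_3/q_3
a_0=13:  p_0=13·1+0=13,  q_0=13·0+1=1
a_1=1:  p_1=1·13+1=14,  q_1=1·1+0=1
a_2=5:  p_2=5·14+13=83,  q_2=5·1+1=6
a_3=1:  p_3=1·83+14=97,  q_3=1·6+1=7
(x₁, y₁) = (97, 7);  97² − 192·7² = 1 ✓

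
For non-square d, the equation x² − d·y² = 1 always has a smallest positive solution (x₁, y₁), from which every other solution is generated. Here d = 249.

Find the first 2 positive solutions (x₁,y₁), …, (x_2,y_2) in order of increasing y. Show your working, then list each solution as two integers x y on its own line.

d=249: √d = [15; 1,3,1,1,5,…,3,1,30] (ℓ=16, even), read p_15/q_15
a_0=15:  p_0=15·1+0=15,  q_0=15·0+1=1
…
a_2=3:  p_2=3·16+15=63,  q_2=3·1+1=4
a_3=1:  p_3=1·63+16=79,  q_3=1·4+1=5
a_4=1:  p_4=1·79+63=142,  q_4=1·5+4=9
…
a_8=10:  p_8=10·3582+931=36751,  q_8=10·227+59=2329
…
a_10=1:  p_10=1·113835+36751=150586,  q_10=1·7214+2329=9543
…
a_12=1:  p_12=1·866765+150586=1017351,  q_12=1·54929+9543=64472
…
a_14=3:  p_14=3·1884116+1017351=6669699,  q_14=3·119401+64472=422675
a_15=1:  p_15=1·6669699+1884116=8553815,  q_15=1·422675+119401=542076
(x₁, y₁) = (8553815, 542076);  8553815² − 249·542076² = 1 ✓
(x_2, y_2) = (8553815·8553815 + 249·542076·542076, 8553815·542076 + 542076·8553815) = (146335502108449, 9273635639880)

8553815 542076
146335502108449 9273635639880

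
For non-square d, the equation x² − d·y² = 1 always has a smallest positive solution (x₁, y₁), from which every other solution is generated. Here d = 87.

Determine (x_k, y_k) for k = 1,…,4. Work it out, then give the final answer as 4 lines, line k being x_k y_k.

28 3
1567 168
87724 9405
4910977 526512

√87 = [9; 3,18, …], period ℓ=2 (even) → k=1
step 0: (9, 1)  from 9·(1,0) + (0,1)
step 1: (28, 3)  from 3·(9,1) + (1,0)
fundamental: x₁=28, y₁=3  (since 784 − 87·9 = 1)
(28+3√87)^2 = 1567 + 168√87
(28+3√87)^3 = 87724 + 9405√87
(28+3√87)^4 = 4910977 + 526512√87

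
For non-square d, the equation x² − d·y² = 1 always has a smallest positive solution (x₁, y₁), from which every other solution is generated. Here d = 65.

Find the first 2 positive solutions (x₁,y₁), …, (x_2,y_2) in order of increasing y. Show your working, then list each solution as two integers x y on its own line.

129 16
33281 4128

d=65: √d = [8; 16] (ℓ=1, odd), read p_1/q_1
a_0=8:  p_0=8·1+0=8,  q_0=8·0+1=1
a_1=16:  p_1=16·8+1=129,  q_1=16·1+0=16
→ (129, 16).  Check: 129²=16641, 65·16²=16640, difference 1.
n=2: (129,16)∘(129,16) = (129·129+65·16·16, 129·16+16·129) = (33281,4128)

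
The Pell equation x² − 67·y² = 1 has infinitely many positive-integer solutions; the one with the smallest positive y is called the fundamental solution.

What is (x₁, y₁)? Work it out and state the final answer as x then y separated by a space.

48842 5967

[8; 5,2,1,1,7,1,1,2,5,16] for √67; ℓ=10 ⇒ convergent index 9
i=0: a=8 ⇒ p=8, q=1
…
i=2: a=2 ⇒ p=90, q=11
…
i=4: a=1 ⇒ p=221, q=27
…
i=6: a=1 ⇒ p=1899, q=232
i=7: a=1 ⇒ p=3577, q=437
i=8: a=2 ⇒ p=9053, q=1106
i=9: a=5 ⇒ p=48842, q=5967
→ (48842, 5967).  Check: 48842²=2385540964, 67·5967²=2385540963, difference 1.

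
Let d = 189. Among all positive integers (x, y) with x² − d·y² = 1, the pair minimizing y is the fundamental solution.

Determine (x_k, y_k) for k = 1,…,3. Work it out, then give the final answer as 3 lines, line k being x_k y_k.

55 4
6049 440
665335 48396

√189 = [13; 1,2,1,26, …], period ℓ=4 (even) → k=3
k=0  a_k=13  p_k/q_k = 13/1
k=1  a_k=1  p_k/q_k = 14/1
k=2  a_k=2  p_k/q_k = 41/3
k=3  a_k=1  p_k/q_k = 55/4
(x₁, y₁) = (55, 4);  55² − 189·4² = 1 ✓
k=2:  x_2 = 55·55+189·4·4 = 6049,  y_2 = 55·4+4·55 = 440
k=3:  x_3 = 55·6049+189·4·440 = 665335,  y_3 = 55·440+4·6049 = 48396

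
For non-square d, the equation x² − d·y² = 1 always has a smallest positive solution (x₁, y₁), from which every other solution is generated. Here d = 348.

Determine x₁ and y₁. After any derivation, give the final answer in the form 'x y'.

√348 → a₀=18, period (1,1,1,8,1,1,1,36); ℓ=8 even so k=7
i=0: a=18 ⇒ p=18, q=1
i=1: a=1 ⇒ p=19, q=1
i=2: a=1 ⇒ p=37, q=2
…
i=4: a=8 ⇒ p=485, q=26
…
i=6: a=1 ⇒ p=1026, q=55
i=7: a=1 ⇒ p=1567, q=84
(x₁, y₁) = (1567, 84);  1567² − 348·84² = 1 ✓

1567 84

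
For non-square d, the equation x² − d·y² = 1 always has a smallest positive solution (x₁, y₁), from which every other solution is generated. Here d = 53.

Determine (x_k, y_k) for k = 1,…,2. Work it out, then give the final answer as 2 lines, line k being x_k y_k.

√53 = [7; 3,1,1,3,14, …], period ℓ=5 (odd) → k=9
step 0: (7, 1)  from 7·(1,0) + (0,1)
…
step 3: (51, 7)  from 1·(29,4) + (22,3)
…
step 5: (2599, 357)  from 14·(182,25) + (51,7)
step 6: (7979, 1096)  from 3·(2599,357) + (182,25)
step 7: (10578, 1453)  from 1·(7979,1096) + (2599,357)
step 8: (18557, 2549)  from 1·(10578,1453) + (7979,1096)
step 9: (66249, 9100)  from 3·(18557,2549) + (10578,1453)
→ (66249, 9100).  Check: 66249²=4388930001, 53·9100²=4388930000, difference 1.
(66249+9100√53)^2 = 8777860001 + 1205731800√53

66249 9100
8777860001 1205731800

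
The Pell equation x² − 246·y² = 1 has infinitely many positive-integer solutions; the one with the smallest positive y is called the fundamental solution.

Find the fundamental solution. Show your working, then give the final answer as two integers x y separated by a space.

88805 5662

√246 = [15; 1,2,5,1,14,1,5,2,1,30, …], period ℓ=10 (even) → k=9
i=0: a=15 ⇒ p=15, q=1
i=1: a=1 ⇒ p=16, q=1
i=2: a=2 ⇒ p=47, q=3
i=3: a=5 ⇒ p=251, q=16
i=4: a=1 ⇒ p=298, q=19
i=5: a=14 ⇒ p=4423, q=282
i=6: a=1 ⇒ p=4721, q=301
i=7: a=5 ⇒ p=28028, q=1787
i=8: a=2 ⇒ p=60777, q=3875
i=9: a=1 ⇒ p=88805, q=5662
(x₁, y₁) = (88805, 5662);  88805² − 246·5662² = 1 ✓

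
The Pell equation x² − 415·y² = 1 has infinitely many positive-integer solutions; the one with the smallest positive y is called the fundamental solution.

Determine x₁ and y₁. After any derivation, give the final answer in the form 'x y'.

18412804 903849

d=415: √d = [20; 2,1,2,4,6,…,1,2,40] (ℓ=16, even), read p_15/q_15
a_0=20:  p_0=20·1+0=20,  q_0=20·0+1=1
a_1=2:  p_1=2·20+1=41,  q_1=2·1+0=2
a_2=1:  p_2=1·41+20=61,  q_2=1·2+1=3
a_3=2:  p_3=2·61+41=163,  q_3=2·3+2=8
a_4=4:  p_4=4·163+61=713,  q_4=4·8+3=35
a_5=6:  p_5=6·713+163=4441,  q_5=6·35+8=218
a_6=1:  p_6=1·4441+713=5154,  q_6=1·218+35=253
a_7=1:  p_7=1·5154+4441=9595,  q_7=1·253+218=471
a_8=3:  p_8=3·9595+5154=33939,  q_8=3·471+253=1666
…
a_10=1:  p_10=1·43534+33939=77473,  q_10=1·2137+1666=3803
…
a_12=4:  p_12=4·508372+77473=2110961,  q_12=4·24955+3803=103623
…
a_14=1:  p_14=1·4730294+2110961=6841255,  q_14=1·232201+103623=335824
a_15=2:  p_15=2·6841255+4730294=18412804,  q_15=2·335824+232201=903849
→ (18412804, 903849).  Check: 18412804²=339031351142416, 415·903849²=339031351142415, difference 1.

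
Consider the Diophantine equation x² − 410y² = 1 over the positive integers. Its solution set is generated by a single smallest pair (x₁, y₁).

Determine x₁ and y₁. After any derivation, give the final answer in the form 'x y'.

d=410: √d = [20; 4,40] (ℓ=2, even), read p_1/q_1
k=0  a_k=20  p_k/q_k = 20/1
k=1  a_k=4  p_k/q_k = 81/4
fundamental: x₁=81, y₁=4  (since 6561 − 410·16 = 1)

81 4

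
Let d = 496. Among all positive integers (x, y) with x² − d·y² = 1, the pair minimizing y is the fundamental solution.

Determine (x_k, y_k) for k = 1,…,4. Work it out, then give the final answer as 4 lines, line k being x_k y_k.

4620799 207480
42703566796801 1917446753040
394649197502177907199 17720272078000750440
3647189234337689639247667201 163763630995505661818050080

[22; 3,1,2,4,1,…,1,3,44] for √496; ℓ=16 ⇒ convergent index 15
i=0: a=22 ⇒ p=22, q=1
i=1: a=3 ⇒ p=67, q=3
i=2: a=1 ⇒ p=89, q=4
…
i=4: a=4 ⇒ p=1069, q=48
i=5: a=1 ⇒ p=1314, q=59
i=6: a=1 ⇒ p=2383, q=107
…
i=11: a=1 ⇒ p=84875, q=3811
i=12: a=4 ⇒ p=389209, q=17476
…
i=14: a=1 ⇒ p=1252502, q=56239
i=15: a=3 ⇒ p=4620799, q=207480
(x₁, y₁) = (4620799, 207480);  4620799² − 496·207480² = 1 ✓
n=2: (4620799,207480)∘(4620799,207480) = (4620799·4620799+496·207480·207480, 4620799·207480+207480·4620799) = (42703566796801,1917446753040)
n=3: (42703566796801,1917446753040)∘(4620799,207480) = (4620799·42703566796801+496·207480·1917446753040, 4620799·1917446753040+207480·42703566796801) = (394649197502177907199,17720272078000750440)
n=4: (394649197502177907199,17720272078000750440)∘(4620799,207480) = (4620799·394649197502177907199+496·207480·17720272078000750440, 4620799·17720272078000750440+207480·394649197502177907199) = (3647189234337689639247667201,163763630995505661818050080)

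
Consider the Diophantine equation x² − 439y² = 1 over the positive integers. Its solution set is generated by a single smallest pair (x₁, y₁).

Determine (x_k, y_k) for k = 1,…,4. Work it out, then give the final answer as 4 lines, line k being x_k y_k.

440 21
387199 18480
340734680 16262379
299846131201 14310875040

√439 = [20; 1,19,1,40, …], period ℓ=4 (even) → k=3
i=0: a=20 ⇒ p=20, q=1
i=1: a=1 ⇒ p=21, q=1
i=2: a=19 ⇒ p=419, q=20
i=3: a=1 ⇒ p=440, q=21
fundamental: x₁=440, y₁=21  (since 193600 − 439·441 = 1)
k=2:  x_2 = 440·440+439·21·21 = 387199,  y_2 = 440·21+21·440 = 18480
k=3:  x_3 = 440·387199+439·21·18480 = 340734680,  y_3 = 440·18480+21·387199 = 16262379
k=4:  x_4 = 440·340734680+439·21·16262379 = 299846131201,  y_4 = 440·16262379+21·340734680 = 14310875040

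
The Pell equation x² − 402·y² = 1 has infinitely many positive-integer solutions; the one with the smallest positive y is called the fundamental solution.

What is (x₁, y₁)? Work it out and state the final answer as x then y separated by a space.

401 20

√402 = [20; 20,40, …], period ℓ=2 (even) → k=1
a_0=20:  p_0=20·1+0=20,  q_0=20·0+1=1
a_1=20:  p_1=20·20+1=401,  q_1=20·1+0=20
(x₁, y₁) = (401, 20);  401² − 402·20² = 1 ✓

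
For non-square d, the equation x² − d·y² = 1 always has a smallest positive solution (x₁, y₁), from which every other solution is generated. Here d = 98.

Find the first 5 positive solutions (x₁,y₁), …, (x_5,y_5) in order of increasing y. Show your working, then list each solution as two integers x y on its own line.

99 10
19601 1980
3880899 392030
768398401 77619960
152139002499 15368360050

d=98: √d = [9; 1,8,1,18] (ℓ=4, even), read p_3/q_3
k=0  a_k=9  p_k/q_k = 9/1
…
k=2  a_k=8  p_k/q_k = 89/9
k=3  a_k=1  p_k/q_k = 99/10
fundamental: x₁=99, y₁=10  (since 9801 − 98·100 = 1)
k=2:  x_2 = 99·99+98·10·10 = 19601,  y_2 = 99·10+10·99 = 1980
k=3:  x_3 = 99·19601+98·10·1980 = 3880899,  y_3 = 99·1980+10·19601 = 392030
k=4:  x_4 = 99·3880899+98·10·392030 = 768398401,  y_4 = 99·392030+10·3880899 = 77619960
k=5:  x_5 = 99·768398401+98·10·77619960 = 152139002499,  y_5 = 99·77619960+10·768398401 = 15368360050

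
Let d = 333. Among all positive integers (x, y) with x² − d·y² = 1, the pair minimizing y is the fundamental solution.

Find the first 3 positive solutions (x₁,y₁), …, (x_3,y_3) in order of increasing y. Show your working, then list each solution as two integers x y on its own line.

73 4
10657 584
1555849 85260

d=333: √d = [18; 4,36] (ℓ=2, even), read p_1/q_1
step 0: (18, 1)  from 18·(1,0) + (0,1)
step 1: (73, 4)  from 4·(18,1) + (1,0)
(x₁, y₁) = (73, 4);  73² − 333·4² = 1 ✓
k=2:  x_2 = 73·73+333·4·4 = 10657,  y_2 = 73·4+4·73 = 584
k=3:  x_3 = 73·10657+333·4·584 = 1555849,  y_3 = 73·584+4·10657 = 85260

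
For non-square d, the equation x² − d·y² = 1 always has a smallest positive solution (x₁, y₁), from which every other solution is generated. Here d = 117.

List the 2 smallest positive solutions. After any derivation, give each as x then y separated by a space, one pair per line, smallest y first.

649 60
842401 77880

[10; 1,4,2,4,1,20] for √117; ℓ=6 ⇒ convergent index 5
step 0: (10, 1)  from 10·(1,0) + (0,1)
step 1: (11, 1)  from 1·(10,1) + (1,0)
…
step 3: (119, 11)  from 2·(54,5) + (11,1)
step 4: (530, 49)  from 4·(119,11) + (54,5)
step 5: (649, 60)  from 1·(530,49) + (119,11)
(x₁, y₁) = (649, 60);  649² − 117·60² = 1 ✓
(649+60√117)^2 = 842401 + 77880√117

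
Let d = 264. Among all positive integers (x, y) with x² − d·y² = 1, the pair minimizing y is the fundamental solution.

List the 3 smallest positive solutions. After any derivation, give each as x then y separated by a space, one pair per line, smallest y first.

65 4
8449 520
1098305 67596

√264 = [16; 4,32, …], period ℓ=2 (even) → k=1
a_0=16:  p_0=16·1+0=16,  q_0=16·0+1=1
a_1=4:  p_1=4·16+1=65,  q_1=4·1+0=4
(x₁, y₁) = (65, 4);  65² − 264·4² = 1 ✓
(65+4√264)^2 = 8449 + 520√264
(65+4√264)^3 = 1098305 + 67596√264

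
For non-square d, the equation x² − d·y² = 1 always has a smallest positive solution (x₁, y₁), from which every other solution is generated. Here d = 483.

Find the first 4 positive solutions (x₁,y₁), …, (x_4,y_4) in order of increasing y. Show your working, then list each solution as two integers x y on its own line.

[21; 1,42] for √483; ℓ=2 ⇒ convergent index 1
k=0  a_k=21  p_k/q_k = 21/1
k=1  a_k=1  p_k/q_k = 22/1
fundamental: x₁=22, y₁=1  (since 484 − 483·1 = 1)
(22+1√483)^2 = 967 + 44√483
(22+1√483)^3 = 42526 + 1935√483
(22+1√483)^4 = 1870177 + 85096√483

22 1
967 44
42526 1935
1870177 85096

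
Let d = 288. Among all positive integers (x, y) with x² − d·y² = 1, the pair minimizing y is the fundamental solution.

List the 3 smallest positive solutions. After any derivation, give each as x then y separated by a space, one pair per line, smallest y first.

[16; 1,32] for √288; ℓ=2 ⇒ convergent index 1
a_0=16:  p_0=16·1+0=16,  q_0=16·0+1=1
a_1=1:  p_1=1·16+1=17,  q_1=1·1+0=1
(x₁, y₁) = (17, 1);  17² − 288·1² = 1 ✓
n=2: (17,1)∘(17,1) = (17·17+288·1·1, 17·1+1·17) = (577,34)
n=3: (577,34)∘(17,1) = (17·577+288·1·34, 17·34+1·577) = (19601,1155)

17 1
577 34
19601 1155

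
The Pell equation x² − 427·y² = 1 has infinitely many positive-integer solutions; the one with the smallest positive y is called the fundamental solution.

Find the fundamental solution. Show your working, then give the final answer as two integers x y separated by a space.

62 3

d=427: √d = [20; 1,1,1,40] (ℓ=4, even), read p_3/q_3
step 0: (20, 1)  from 20·(1,0) + (0,1)
…
step 2: (41, 2)  from 1·(21,1) + (20,1)
step 3: (62, 3)  from 1·(41,2) + (21,1)
→ (62, 3).  Check: 62²=3844, 427·3²=3843, difference 1.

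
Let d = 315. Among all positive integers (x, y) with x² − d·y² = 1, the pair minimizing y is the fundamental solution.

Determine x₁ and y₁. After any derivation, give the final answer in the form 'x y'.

√315 = [17; 1,2,1,34, …], period ℓ=4 (even) → k=3
a_0=17:  p_0=17·1+0=17,  q_0=17·0+1=1
a_1=1:  p_1=1·17+1=18,  q_1=1·1+0=1
a_2=2:  p_2=2·18+17=53,  q_2=2·1+1=3
a_3=1:  p_3=1·53+18=71,  q_3=1·3+1=4
(x₁, y₁) = (71, 4);  71² − 315·4² = 1 ✓

71 4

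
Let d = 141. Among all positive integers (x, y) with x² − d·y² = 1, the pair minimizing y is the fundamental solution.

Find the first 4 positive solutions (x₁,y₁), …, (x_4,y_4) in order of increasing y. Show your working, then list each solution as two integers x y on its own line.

√141 → a₀=11, period (1,6,1,22); ℓ=4 even so k=3
step 0: (11, 1)  from 11·(1,0) + (0,1)
step 1: (12, 1)  from 1·(11,1) + (1,0)
step 2: (83, 7)  from 6·(12,1) + (11,1)
step 3: (95, 8)  from 1·(83,7) + (12,1)
→ (95, 8).  Check: 95²=9025, 141·8²=9024, difference 1.
(95+8√141)^2 = 18049 + 1520√141
(95+8√141)^3 = 3429215 + 288792√141
(95+8√141)^4 = 651532801 + 54868960√141

95 8
18049 1520
3429215 288792
651532801 54868960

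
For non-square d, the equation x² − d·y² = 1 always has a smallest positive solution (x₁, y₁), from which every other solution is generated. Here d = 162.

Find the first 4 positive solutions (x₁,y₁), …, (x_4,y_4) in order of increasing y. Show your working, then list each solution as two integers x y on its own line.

√162 → a₀=12, period (1,2,1,2,12,2,1,2,1,24); ℓ=10 even so k=9
i=0: a=12 ⇒ p=12, q=1
…
i=2: a=2 ⇒ p=38, q=3
…
i=5: a=12 ⇒ p=1731, q=136
i=6: a=2 ⇒ p=3602, q=283
…
i=8: a=2 ⇒ p=14268, q=1121
i=9: a=1 ⇒ p=19601, q=1540
fundamental: x₁=19601, y₁=1540  (since 384199201 − 162·2371600 = 1)
k=2:  x_2 = 19601·19601+162·1540·1540 = 768398401,  y_2 = 19601·1540+1540·19601 = 60371080
k=3:  x_3 = 19601·768398401+162·1540·60371080 = 30122754096401,  y_3 = 19601·60371080+1540·768398401 = 2366667076620
k=4:  x_4 = 19601·30122754096401+162·1540·2366667076620 = 1180872205318713601,  y_4 = 19601·2366667076620+1540·30122754096401 = 92778082677286160

19601 1540
768398401 60371080
30122754096401 2366667076620
1180872205318713601 92778082677286160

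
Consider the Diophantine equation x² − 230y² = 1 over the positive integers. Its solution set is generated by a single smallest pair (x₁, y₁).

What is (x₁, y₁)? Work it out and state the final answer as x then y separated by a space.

91 6

√230 → a₀=15, period (6,30); ℓ=2 even so k=1
k=0  a_k=15  p_k/q_k = 15/1
k=1  a_k=6  p_k/q_k = 91/6
→ (91, 6).  Check: 91²=8281, 230·6²=8280, difference 1.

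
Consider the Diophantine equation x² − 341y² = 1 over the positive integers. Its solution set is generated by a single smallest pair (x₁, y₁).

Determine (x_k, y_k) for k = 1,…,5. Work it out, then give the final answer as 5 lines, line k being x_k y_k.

10626551 575460
225847172311201 12230310076920
4799952989541519968951 259932027556408030380
102013890481930631287980124801 5524361894723138392975161840
2168111619829296063734843424848413751 117409826833463862093989641643997300

√341 → a₀=18, period (2,6,1,8,2,…,6,2,36); ℓ=14 even so k=13
k=0  a_k=18  p_k/q_k = 18/1
…
k=5  a_k=2  p_k/q_k = 5189/281
…
k=9  a_k=2  p_k/q_k = 76727/4155
…
k=12  a_k=6  p_k/q_k = 4953942/268271
k=13  a_k=2  p_k/q_k = 10626551/575460
(x₁, y₁) = (10626551, 575460);  10626551² − 341·575460² = 1 ✓
(10626551+575460√341)^2 = 225847172311201 + 12230310076920√341
(10626551+575460√341)^3 = 4799952989541519968951 + 259932027556408030380√341
(10626551+575460√341)^4 = 102013890481930631287980124801 + 5524361894723138392975161840√341
(10626551+575460√341)^5 = 2168111619829296063734843424848413751 + 117409826833463862093989641643997300√341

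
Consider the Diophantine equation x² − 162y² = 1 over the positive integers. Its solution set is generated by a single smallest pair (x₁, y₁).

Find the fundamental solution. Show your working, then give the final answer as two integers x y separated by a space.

√162 = [12; 1,2,1,2,12,2,1,2,1,24, …], period ℓ=10 (even) → k=9
step 0: (12, 1)  from 12·(1,0) + (0,1)
step 1: (13, 1)  from 1·(12,1) + (1,0)
step 2: (38, 3)  from 2·(13,1) + (12,1)
…
step 5: (1731, 136)  from 12·(140,11) + (51,4)
…
step 7: (5333, 419)  from 1·(3602,283) + (1731,136)
step 8: (14268, 1121)  from 2·(5333,419) + (3602,283)
step 9: (19601, 1540)  from 1·(14268,1121) + (5333,419)
fundamental: x₁=19601, y₁=1540  (since 384199201 − 162·2371600 = 1)

19601 1540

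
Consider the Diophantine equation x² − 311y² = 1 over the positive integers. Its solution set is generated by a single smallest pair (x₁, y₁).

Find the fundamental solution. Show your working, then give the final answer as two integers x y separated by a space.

[17; 1,1,1,2,1,…,1,1,34] for √311; ℓ=16 ⇒ convergent index 15
a_0=17:  p_0=17·1+0=17,  q_0=17·0+1=1
…
a_2=1:  p_2=1·18+17=35,  q_2=1·1+1=2
a_3=1:  p_3=1·35+18=53,  q_3=1·2+1=3
…
a_5=1:  p_5=1·141+53=194,  q_5=1·8+3=11
…
a_7=3:  p_7=3·1305+194=4109,  q_7=3·74+11=233
…
a_9=3:  p_9=3·71158+4109=217583,  q_9=3·4035+233=12338
a_10=6:  p_10=6·217583+71158=1376656,  q_10=6·12338+4035=78063
a_11=1:  p_11=1·1376656+217583=1594239,  q_11=1·78063+12338=90401
…
a_13=1:  p_13=1·4565134+1594239=6159373,  q_13=1·258865+90401=349266
a_14=1:  p_14=1·6159373+4565134=10724507,  q_14=1·349266+258865=608131
a_15=1:  p_15=1·10724507+6159373=16883880,  q_15=1·608131+349266=957397
→ (16883880, 957397).  Check: 16883880²=285065403854400, 311·957397²=285065403854399, difference 1.

16883880 957397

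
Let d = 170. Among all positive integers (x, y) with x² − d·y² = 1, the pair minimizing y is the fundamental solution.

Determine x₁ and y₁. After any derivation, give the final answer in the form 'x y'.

339 26

√170 → a₀=13, period (26); ℓ=1 odd so k=1
k=0  a_k=13  p_k/q_k = 13/1
k=1  a_k=26  p_k/q_k = 339/26
fundamental: x₁=339, y₁=26  (since 114921 − 170·676 = 1)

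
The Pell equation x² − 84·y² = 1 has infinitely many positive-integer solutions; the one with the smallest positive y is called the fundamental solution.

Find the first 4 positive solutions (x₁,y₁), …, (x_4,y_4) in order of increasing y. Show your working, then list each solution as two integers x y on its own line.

55 6
6049 660
665335 72594
73180801 7984680

d=84: √d = [9; 6,18] (ℓ=2, even), read p_1/q_1
a_0=9:  p_0=9·1+0=9,  q_0=9·0+1=1
a_1=6:  p_1=6·9+1=55,  q_1=6·1+0=6
fundamental: x₁=55, y₁=6  (since 3025 − 84·36 = 1)
n=2: (55,6)∘(55,6) = (55·55+84·6·6, 55·6+6·55) = (6049,660)
n=3: (6049,660)∘(55,6) = (55·6049+84·6·660, 55·660+6·6049) = (665335,72594)
n=4: (665335,72594)∘(55,6) = (55·665335+84·6·72594, 55·72594+6·665335) = (73180801,7984680)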